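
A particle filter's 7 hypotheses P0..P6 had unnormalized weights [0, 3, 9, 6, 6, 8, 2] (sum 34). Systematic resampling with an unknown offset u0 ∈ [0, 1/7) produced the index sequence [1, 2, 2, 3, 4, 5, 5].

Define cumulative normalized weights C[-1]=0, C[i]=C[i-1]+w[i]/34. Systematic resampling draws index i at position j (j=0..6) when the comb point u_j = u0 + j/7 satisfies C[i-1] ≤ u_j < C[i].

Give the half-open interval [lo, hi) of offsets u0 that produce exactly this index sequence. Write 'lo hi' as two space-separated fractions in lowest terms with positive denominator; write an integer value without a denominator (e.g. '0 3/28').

C = [0, 3/34, 6/17, 9/17, 12/17, 16/17, 1]
j=0 picked index 1: u0 ∈ [0, 3/34)
j=1 picked index 2: u0 ∈ [-13/238, 25/119)
j=2 picked index 2: u0 ∈ [-47/238, 8/119)
j=3 picked index 3: u0 ∈ [-9/119, 12/119)
j=4 picked index 4: u0 ∈ [-5/119, 16/119)
j=5 picked index 5: u0 ∈ [-1/119, 27/119)
j=6 picked index 5: u0 ∈ [-18/119, 10/119)
intersection: [0, 8/119)

0 8/119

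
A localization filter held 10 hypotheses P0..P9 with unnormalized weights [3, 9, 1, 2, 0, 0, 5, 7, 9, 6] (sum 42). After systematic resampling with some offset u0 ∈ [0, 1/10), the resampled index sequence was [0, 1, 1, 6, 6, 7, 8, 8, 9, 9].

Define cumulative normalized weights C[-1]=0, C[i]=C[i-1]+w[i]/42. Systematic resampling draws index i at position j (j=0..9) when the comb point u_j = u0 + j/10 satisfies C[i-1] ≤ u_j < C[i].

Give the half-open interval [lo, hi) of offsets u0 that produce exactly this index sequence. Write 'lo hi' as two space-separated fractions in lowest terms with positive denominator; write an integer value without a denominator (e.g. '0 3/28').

C = [1/14, 2/7, 13/42, 5/14, 5/14, 5/14, 10/21, 9/14, 6/7, 1]
j=0 picked index 0: u0 ∈ [0, 1/14)
j=1 picked index 1: u0 ∈ [-1/35, 13/70)
j=2 picked index 1: u0 ∈ [-9/70, 3/35)
j=3 picked index 6: u0 ∈ [2/35, 37/210)
j=4 picked index 6: u0 ∈ [-3/70, 8/105)
j=5 picked index 7: u0 ∈ [-1/42, 1/7)
j=6 picked index 8: u0 ∈ [3/70, 9/35)
j=7 picked index 8: u0 ∈ [-2/35, 11/70)
j=8 picked index 9: u0 ∈ [2/35, 1/5)
j=9 picked index 9: u0 ∈ [-3/70, 1/10)
intersection: [2/35, 1/14)

2/35 1/14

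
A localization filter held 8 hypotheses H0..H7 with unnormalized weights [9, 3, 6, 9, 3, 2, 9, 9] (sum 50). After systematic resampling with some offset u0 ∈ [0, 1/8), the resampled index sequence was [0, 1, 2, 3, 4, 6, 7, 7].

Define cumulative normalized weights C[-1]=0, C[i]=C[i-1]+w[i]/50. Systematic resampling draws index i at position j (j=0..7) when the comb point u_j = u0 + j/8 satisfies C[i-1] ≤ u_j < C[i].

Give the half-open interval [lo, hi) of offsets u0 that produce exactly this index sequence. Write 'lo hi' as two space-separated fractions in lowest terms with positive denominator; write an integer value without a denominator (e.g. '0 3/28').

7/100 1/10

C = [9/50, 6/25, 9/25, 27/50, 3/5, 16/25, 41/50, 1]
j=0 picked index 0: u0 ∈ [0, 9/50)
j=1 picked index 1: u0 ∈ [11/200, 23/200)
j=2 picked index 2: u0 ∈ [-1/100, 11/100)
j=3 picked index 3: u0 ∈ [-3/200, 33/200)
j=4 picked index 4: u0 ∈ [1/25, 1/10)
j=5 picked index 6: u0 ∈ [3/200, 39/200)
j=6 picked index 7: u0 ∈ [7/100, 1/4)
j=7 picked index 7: u0 ∈ [-11/200, 1/8)
intersection: [7/100, 1/10)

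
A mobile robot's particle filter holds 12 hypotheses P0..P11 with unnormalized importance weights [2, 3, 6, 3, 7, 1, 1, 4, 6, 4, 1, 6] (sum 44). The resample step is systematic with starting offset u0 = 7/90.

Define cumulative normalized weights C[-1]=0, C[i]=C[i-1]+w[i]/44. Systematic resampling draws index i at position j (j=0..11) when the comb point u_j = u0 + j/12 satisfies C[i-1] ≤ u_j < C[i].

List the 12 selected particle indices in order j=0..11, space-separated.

C = [1/22, 5/44, 1/4, 7/22, 21/44, 1/2, 23/44, 27/44, 3/4, 37/44, 19/22, 1]
j=0: u_0=7/90 ∈ [1/22, 5/44) → index 1
j=1: u_1=29/180 ∈ [5/44, 1/4) → index 2
j=2: u_2=11/45 ∈ [5/44, 1/4) → index 2
j=3: u_3=59/180 ∈ [7/22, 21/44) → index 4
j=4: u_4=37/90 ∈ [7/22, 21/44) → index 4
j=5: u_5=89/180 ∈ [21/44, 1/2) → index 5
j=6: u_6=26/45 ∈ [23/44, 27/44) → index 7
j=7: u_7=119/180 ∈ [27/44, 3/4) → index 8
j=8: u_8=67/90 ∈ [27/44, 3/4) → index 8
j=9: u_9=149/180 ∈ [3/4, 37/44) → index 9
j=10: u_10=41/45 ∈ [19/22, 1) → index 11
j=11: u_11=179/180 ∈ [19/22, 1) → index 11

1 2 2 4 4 5 7 8 8 9 11 11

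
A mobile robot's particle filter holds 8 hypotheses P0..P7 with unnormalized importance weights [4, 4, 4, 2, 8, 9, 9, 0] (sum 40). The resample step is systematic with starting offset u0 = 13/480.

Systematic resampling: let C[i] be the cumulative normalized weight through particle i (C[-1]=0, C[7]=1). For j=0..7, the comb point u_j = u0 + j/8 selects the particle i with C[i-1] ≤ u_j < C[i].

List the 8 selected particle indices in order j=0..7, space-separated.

C = [1/10, 1/5, 3/10, 7/20, 11/20, 31/40, 1, 1]
j=0: u_0=13/480 ∈ [0, 1/10) → index 0
j=1: u_1=73/480 ∈ [1/10, 1/5) → index 1
j=2: u_2=133/480 ∈ [1/5, 3/10) → index 2
j=3: u_3=193/480 ∈ [7/20, 11/20) → index 4
j=4: u_4=253/480 ∈ [7/20, 11/20) → index 4
j=5: u_5=313/480 ∈ [11/20, 31/40) → index 5
j=6: u_6=373/480 ∈ [31/40, 1) → index 6
j=7: u_7=433/480 ∈ [31/40, 1) → index 6

0 1 2 4 4 5 6 6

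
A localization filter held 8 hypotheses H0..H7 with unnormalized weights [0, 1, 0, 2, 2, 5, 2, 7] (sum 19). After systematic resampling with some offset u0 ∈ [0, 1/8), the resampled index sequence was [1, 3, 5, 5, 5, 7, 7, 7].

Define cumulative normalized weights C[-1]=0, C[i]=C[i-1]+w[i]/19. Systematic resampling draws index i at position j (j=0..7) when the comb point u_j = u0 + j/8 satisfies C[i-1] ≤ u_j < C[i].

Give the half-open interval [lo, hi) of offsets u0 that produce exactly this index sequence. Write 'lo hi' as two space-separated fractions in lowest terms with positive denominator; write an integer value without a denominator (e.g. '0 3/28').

1/76 1/38

C = [0, 1/19, 1/19, 3/19, 5/19, 10/19, 12/19, 1]
j=0 picked index 1: u0 ∈ [0, 1/19)
j=1 picked index 3: u0 ∈ [-11/152, 5/152)
j=2 picked index 5: u0 ∈ [1/76, 21/76)
j=3 picked index 5: u0 ∈ [-17/152, 23/152)
j=4 picked index 5: u0 ∈ [-9/38, 1/38)
j=5 picked index 7: u0 ∈ [1/152, 3/8)
j=6 picked index 7: u0 ∈ [-9/76, 1/4)
j=7 picked index 7: u0 ∈ [-37/152, 1/8)
intersection: [1/76, 1/38)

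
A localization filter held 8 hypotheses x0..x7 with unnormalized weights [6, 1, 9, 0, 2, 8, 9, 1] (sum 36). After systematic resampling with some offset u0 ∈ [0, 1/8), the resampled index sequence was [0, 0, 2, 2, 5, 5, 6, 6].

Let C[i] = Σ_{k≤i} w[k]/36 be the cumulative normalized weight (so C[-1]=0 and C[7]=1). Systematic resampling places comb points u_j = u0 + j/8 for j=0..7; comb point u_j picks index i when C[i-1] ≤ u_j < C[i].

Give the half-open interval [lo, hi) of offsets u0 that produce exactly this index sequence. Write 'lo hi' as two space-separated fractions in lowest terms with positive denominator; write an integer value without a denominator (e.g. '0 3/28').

0 1/24

C = [1/6, 7/36, 4/9, 4/9, 1/2, 13/18, 35/36, 1]
j=0 picked index 0: u0 ∈ [0, 1/6)
j=1 picked index 0: u0 ∈ [-1/8, 1/24)
j=2 picked index 2: u0 ∈ [-1/18, 7/36)
j=3 picked index 2: u0 ∈ [-13/72, 5/72)
j=4 picked index 5: u0 ∈ [0, 2/9)
j=5 picked index 5: u0 ∈ [-1/8, 7/72)
j=6 picked index 6: u0 ∈ [-1/36, 2/9)
j=7 picked index 6: u0 ∈ [-11/72, 7/72)
intersection: [0, 1/24)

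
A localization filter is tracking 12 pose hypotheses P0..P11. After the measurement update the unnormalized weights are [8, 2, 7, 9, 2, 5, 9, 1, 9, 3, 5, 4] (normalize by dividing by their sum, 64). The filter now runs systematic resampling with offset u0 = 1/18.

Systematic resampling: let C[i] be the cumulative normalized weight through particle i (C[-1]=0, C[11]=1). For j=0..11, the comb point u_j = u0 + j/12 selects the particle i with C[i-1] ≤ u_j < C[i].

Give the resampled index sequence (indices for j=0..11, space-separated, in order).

0 1 2 3 3 5 6 6 8 8 10 11

C = [1/8, 5/32, 17/64, 13/32, 7/16, 33/64, 21/32, 43/64, 13/16, 55/64, 15/16, 1]
j=0: u_0=1/18 ∈ [0, 1/8) → index 0
j=1: u_1=5/36 ∈ [1/8, 5/32) → index 1
j=2: u_2=2/9 ∈ [5/32, 17/64) → index 2
j=3: u_3=11/36 ∈ [17/64, 13/32) → index 3
j=4: u_4=7/18 ∈ [17/64, 13/32) → index 3
j=5: u_5=17/36 ∈ [7/16, 33/64) → index 5
j=6: u_6=5/9 ∈ [33/64, 21/32) → index 6
j=7: u_7=23/36 ∈ [33/64, 21/32) → index 6
j=8: u_8=13/18 ∈ [43/64, 13/16) → index 8
j=9: u_9=29/36 ∈ [43/64, 13/16) → index 8
j=10: u_10=8/9 ∈ [55/64, 15/16) → index 10
j=11: u_11=35/36 ∈ [15/16, 1) → index 11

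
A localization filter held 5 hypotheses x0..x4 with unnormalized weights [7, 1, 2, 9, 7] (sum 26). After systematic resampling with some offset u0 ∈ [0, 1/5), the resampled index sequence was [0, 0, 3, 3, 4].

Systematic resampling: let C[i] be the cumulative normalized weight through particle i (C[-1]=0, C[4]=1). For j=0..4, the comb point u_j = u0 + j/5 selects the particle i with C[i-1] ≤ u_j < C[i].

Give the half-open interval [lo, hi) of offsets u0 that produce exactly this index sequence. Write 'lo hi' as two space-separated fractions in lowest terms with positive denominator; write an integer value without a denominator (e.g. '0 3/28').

0 9/130

C = [7/26, 4/13, 5/13, 19/26, 1]
j=0 picked index 0: u0 ∈ [0, 7/26)
j=1 picked index 0: u0 ∈ [-1/5, 9/130)
j=2 picked index 3: u0 ∈ [-1/65, 43/130)
j=3 picked index 3: u0 ∈ [-14/65, 17/130)
j=4 picked index 4: u0 ∈ [-9/130, 1/5)
intersection: [0, 9/130)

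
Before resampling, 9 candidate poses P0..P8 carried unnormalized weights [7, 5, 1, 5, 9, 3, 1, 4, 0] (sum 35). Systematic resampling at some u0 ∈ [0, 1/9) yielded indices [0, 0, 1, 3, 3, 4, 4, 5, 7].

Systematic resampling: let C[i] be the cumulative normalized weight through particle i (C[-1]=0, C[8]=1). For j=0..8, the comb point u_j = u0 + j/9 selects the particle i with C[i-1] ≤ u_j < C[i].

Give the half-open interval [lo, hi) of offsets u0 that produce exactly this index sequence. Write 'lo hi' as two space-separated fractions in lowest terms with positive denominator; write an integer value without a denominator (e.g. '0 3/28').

4/105 22/315

C = [1/5, 12/35, 13/35, 18/35, 27/35, 6/7, 31/35, 1, 1]
j=0 picked index 0: u0 ∈ [0, 1/5)
j=1 picked index 0: u0 ∈ [-1/9, 4/45)
j=2 picked index 1: u0 ∈ [-1/45, 38/315)
j=3 picked index 3: u0 ∈ [4/105, 19/105)
j=4 picked index 3: u0 ∈ [-23/315, 22/315)
j=5 picked index 4: u0 ∈ [-13/315, 68/315)
j=6 picked index 4: u0 ∈ [-16/105, 11/105)
j=7 picked index 5: u0 ∈ [-2/315, 5/63)
j=8 picked index 7: u0 ∈ [-1/315, 1/9)
intersection: [4/105, 22/315)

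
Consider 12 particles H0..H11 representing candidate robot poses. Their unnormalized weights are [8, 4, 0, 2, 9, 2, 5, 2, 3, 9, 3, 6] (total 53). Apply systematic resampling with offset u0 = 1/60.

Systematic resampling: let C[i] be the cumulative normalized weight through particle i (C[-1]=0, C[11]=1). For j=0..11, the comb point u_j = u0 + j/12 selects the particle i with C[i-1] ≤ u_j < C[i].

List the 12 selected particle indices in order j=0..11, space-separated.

C = [8/53, 12/53, 12/53, 14/53, 23/53, 25/53, 30/53, 32/53, 35/53, 44/53, 47/53, 1]
j=0: u_0=1/60 ∈ [0, 8/53) → index 0
j=1: u_1=1/10 ∈ [0, 8/53) → index 0
j=2: u_2=11/60 ∈ [8/53, 12/53) → index 1
j=3: u_3=4/15 ∈ [14/53, 23/53) → index 4
j=4: u_4=7/20 ∈ [14/53, 23/53) → index 4
j=5: u_5=13/30 ∈ [14/53, 23/53) → index 4
j=6: u_6=31/60 ∈ [25/53, 30/53) → index 6
j=7: u_7=3/5 ∈ [30/53, 32/53) → index 7
j=8: u_8=41/60 ∈ [35/53, 44/53) → index 9
j=9: u_9=23/30 ∈ [35/53, 44/53) → index 9
j=10: u_10=17/20 ∈ [44/53, 47/53) → index 10
j=11: u_11=14/15 ∈ [47/53, 1) → index 11

0 0 1 4 4 4 6 7 9 9 10 11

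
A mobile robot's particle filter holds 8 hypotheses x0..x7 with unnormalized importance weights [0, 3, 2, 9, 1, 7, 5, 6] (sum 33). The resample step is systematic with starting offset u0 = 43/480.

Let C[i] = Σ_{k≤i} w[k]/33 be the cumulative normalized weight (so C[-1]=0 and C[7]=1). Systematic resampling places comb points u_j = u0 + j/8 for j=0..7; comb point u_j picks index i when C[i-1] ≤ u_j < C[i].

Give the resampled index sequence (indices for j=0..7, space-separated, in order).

C = [0, 1/11, 5/33, 14/33, 5/11, 2/3, 9/11, 1]
j=0: u_0=43/480 ∈ [0, 1/11) → index 1
j=1: u_1=103/480 ∈ [5/33, 14/33) → index 3
j=2: u_2=163/480 ∈ [5/33, 14/33) → index 3
j=3: u_3=223/480 ∈ [5/11, 2/3) → index 5
j=4: u_4=283/480 ∈ [5/11, 2/3) → index 5
j=5: u_5=343/480 ∈ [2/3, 9/11) → index 6
j=6: u_6=403/480 ∈ [9/11, 1) → index 7
j=7: u_7=463/480 ∈ [9/11, 1) → index 7

1 3 3 5 5 6 7 7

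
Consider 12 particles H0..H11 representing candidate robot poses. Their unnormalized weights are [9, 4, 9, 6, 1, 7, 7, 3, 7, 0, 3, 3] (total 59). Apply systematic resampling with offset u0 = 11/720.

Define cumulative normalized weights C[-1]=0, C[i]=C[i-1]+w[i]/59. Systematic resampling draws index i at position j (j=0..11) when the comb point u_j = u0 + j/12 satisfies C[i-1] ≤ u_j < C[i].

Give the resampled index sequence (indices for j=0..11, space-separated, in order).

0 0 1 2 2 3 5 5 6 7 8 10

C = [9/59, 13/59, 22/59, 28/59, 29/59, 36/59, 43/59, 46/59, 53/59, 53/59, 56/59, 1]
j=0: u_0=11/720 ∈ [0, 9/59) → index 0
j=1: u_1=71/720 ∈ [0, 9/59) → index 0
j=2: u_2=131/720 ∈ [9/59, 13/59) → index 1
j=3: u_3=191/720 ∈ [13/59, 22/59) → index 2
j=4: u_4=251/720 ∈ [13/59, 22/59) → index 2
j=5: u_5=311/720 ∈ [22/59, 28/59) → index 3
j=6: u_6=371/720 ∈ [29/59, 36/59) → index 5
j=7: u_7=431/720 ∈ [29/59, 36/59) → index 5
j=8: u_8=491/720 ∈ [36/59, 43/59) → index 6
j=9: u_9=551/720 ∈ [43/59, 46/59) → index 7
j=10: u_10=611/720 ∈ [46/59, 53/59) → index 8
j=11: u_11=671/720 ∈ [53/59, 56/59) → index 10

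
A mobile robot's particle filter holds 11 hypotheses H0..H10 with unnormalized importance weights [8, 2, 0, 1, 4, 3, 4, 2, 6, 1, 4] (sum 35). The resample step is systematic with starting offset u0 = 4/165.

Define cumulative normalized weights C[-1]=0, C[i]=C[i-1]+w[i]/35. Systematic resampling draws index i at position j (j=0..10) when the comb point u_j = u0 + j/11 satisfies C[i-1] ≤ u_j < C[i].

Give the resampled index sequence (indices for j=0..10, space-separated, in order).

C = [8/35, 2/7, 2/7, 11/35, 3/7, 18/35, 22/35, 24/35, 6/7, 31/35, 1]
j=0: u_0=4/165 ∈ [0, 8/35) → index 0
j=1: u_1=19/165 ∈ [0, 8/35) → index 0
j=2: u_2=34/165 ∈ [0, 8/35) → index 0
j=3: u_3=49/165 ∈ [2/7, 11/35) → index 3
j=4: u_4=64/165 ∈ [11/35, 3/7) → index 4
j=5: u_5=79/165 ∈ [3/7, 18/35) → index 5
j=6: u_6=94/165 ∈ [18/35, 22/35) → index 6
j=7: u_7=109/165 ∈ [22/35, 24/35) → index 7
j=8: u_8=124/165 ∈ [24/35, 6/7) → index 8
j=9: u_9=139/165 ∈ [24/35, 6/7) → index 8
j=10: u_10=14/15 ∈ [31/35, 1) → index 10

0 0 0 3 4 5 6 7 8 8 10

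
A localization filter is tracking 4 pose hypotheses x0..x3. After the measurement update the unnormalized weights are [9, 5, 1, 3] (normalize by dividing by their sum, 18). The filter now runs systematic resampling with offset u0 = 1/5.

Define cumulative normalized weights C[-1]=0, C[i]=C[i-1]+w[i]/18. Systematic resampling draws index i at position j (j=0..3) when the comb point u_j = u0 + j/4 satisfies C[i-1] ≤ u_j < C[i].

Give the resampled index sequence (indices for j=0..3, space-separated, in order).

C = [1/2, 7/9, 5/6, 1]
j=0: u_0=1/5 ∈ [0, 1/2) → index 0
j=1: u_1=9/20 ∈ [0, 1/2) → index 0
j=2: u_2=7/10 ∈ [1/2, 7/9) → index 1
j=3: u_3=19/20 ∈ [5/6, 1) → index 3

0 0 1 3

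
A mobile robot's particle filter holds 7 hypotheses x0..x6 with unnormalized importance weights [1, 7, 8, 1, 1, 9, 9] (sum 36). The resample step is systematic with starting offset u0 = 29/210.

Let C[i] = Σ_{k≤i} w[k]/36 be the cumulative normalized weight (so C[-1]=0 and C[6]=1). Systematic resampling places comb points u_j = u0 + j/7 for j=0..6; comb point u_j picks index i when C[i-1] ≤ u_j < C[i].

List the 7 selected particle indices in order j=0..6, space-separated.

C = [1/36, 2/9, 4/9, 17/36, 1/2, 3/4, 1]
j=0: u_0=29/210 ∈ [1/36, 2/9) → index 1
j=1: u_1=59/210 ∈ [2/9, 4/9) → index 2
j=2: u_2=89/210 ∈ [2/9, 4/9) → index 2
j=3: u_3=17/30 ∈ [1/2, 3/4) → index 5
j=4: u_4=149/210 ∈ [1/2, 3/4) → index 5
j=5: u_5=179/210 ∈ [3/4, 1) → index 6
j=6: u_6=209/210 ∈ [3/4, 1) → index 6

1 2 2 5 5 6 6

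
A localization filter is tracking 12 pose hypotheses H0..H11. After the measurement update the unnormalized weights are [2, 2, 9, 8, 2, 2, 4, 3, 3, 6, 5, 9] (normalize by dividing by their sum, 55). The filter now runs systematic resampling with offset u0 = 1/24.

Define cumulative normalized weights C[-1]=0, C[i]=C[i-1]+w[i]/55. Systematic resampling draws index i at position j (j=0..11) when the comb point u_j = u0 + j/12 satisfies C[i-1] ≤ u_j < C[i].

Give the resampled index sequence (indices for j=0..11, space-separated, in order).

1 2 2 3 3 6 7 8 9 10 11 11

C = [2/55, 4/55, 13/55, 21/55, 23/55, 5/11, 29/55, 32/55, 7/11, 41/55, 46/55, 1]
j=0: u_0=1/24 ∈ [2/55, 4/55) → index 1
j=1: u_1=1/8 ∈ [4/55, 13/55) → index 2
j=2: u_2=5/24 ∈ [4/55, 13/55) → index 2
j=3: u_3=7/24 ∈ [13/55, 21/55) → index 3
j=4: u_4=3/8 ∈ [13/55, 21/55) → index 3
j=5: u_5=11/24 ∈ [5/11, 29/55) → index 6
j=6: u_6=13/24 ∈ [29/55, 32/55) → index 7
j=7: u_7=5/8 ∈ [32/55, 7/11) → index 8
j=8: u_8=17/24 ∈ [7/11, 41/55) → index 9
j=9: u_9=19/24 ∈ [41/55, 46/55) → index 10
j=10: u_10=7/8 ∈ [46/55, 1) → index 11
j=11: u_11=23/24 ∈ [46/55, 1) → index 11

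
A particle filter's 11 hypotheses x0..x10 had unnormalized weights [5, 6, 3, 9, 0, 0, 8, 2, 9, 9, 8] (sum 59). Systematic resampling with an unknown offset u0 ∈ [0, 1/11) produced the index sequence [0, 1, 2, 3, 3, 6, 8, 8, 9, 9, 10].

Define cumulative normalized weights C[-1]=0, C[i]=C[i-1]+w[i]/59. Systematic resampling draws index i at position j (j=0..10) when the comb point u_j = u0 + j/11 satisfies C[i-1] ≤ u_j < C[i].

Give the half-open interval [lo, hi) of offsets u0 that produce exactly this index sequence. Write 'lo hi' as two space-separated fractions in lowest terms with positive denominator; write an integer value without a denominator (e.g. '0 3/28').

C = [5/59, 11/59, 14/59, 23/59, 23/59, 23/59, 31/59, 33/59, 42/59, 51/59, 1]
j=0 picked index 0: u0 ∈ [0, 5/59)
j=1 picked index 1: u0 ∈ [-4/649, 62/649)
j=2 picked index 2: u0 ∈ [3/649, 36/649)
j=3 picked index 3: u0 ∈ [-23/649, 76/649)
j=4 picked index 3: u0 ∈ [-82/649, 17/649)
j=5 picked index 6: u0 ∈ [-42/649, 46/649)
j=6 picked index 8: u0 ∈ [9/649, 108/649)
j=7 picked index 8: u0 ∈ [-50/649, 49/649)
j=8 picked index 9: u0 ∈ [-10/649, 89/649)
j=9 picked index 9: u0 ∈ [-69/649, 30/649)
j=10 picked index 10: u0 ∈ [-29/649, 1/11)
intersection: [9/649, 17/649)

9/649 17/649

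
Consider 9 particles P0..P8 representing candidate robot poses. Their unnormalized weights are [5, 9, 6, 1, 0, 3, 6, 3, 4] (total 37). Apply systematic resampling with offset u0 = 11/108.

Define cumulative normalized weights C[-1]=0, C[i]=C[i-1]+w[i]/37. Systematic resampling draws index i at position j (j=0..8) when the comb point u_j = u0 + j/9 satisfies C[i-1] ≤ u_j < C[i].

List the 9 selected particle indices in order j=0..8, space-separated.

C = [5/37, 14/37, 20/37, 21/37, 21/37, 24/37, 30/37, 33/37, 1]
j=0: u_0=11/108 ∈ [0, 5/37) → index 0
j=1: u_1=23/108 ∈ [5/37, 14/37) → index 1
j=2: u_2=35/108 ∈ [5/37, 14/37) → index 1
j=3: u_3=47/108 ∈ [14/37, 20/37) → index 2
j=4: u_4=59/108 ∈ [20/37, 21/37) → index 3
j=5: u_5=71/108 ∈ [24/37, 30/37) → index 6
j=6: u_6=83/108 ∈ [24/37, 30/37) → index 6
j=7: u_7=95/108 ∈ [30/37, 33/37) → index 7
j=8: u_8=107/108 ∈ [33/37, 1) → index 8

0 1 1 2 3 6 6 7 8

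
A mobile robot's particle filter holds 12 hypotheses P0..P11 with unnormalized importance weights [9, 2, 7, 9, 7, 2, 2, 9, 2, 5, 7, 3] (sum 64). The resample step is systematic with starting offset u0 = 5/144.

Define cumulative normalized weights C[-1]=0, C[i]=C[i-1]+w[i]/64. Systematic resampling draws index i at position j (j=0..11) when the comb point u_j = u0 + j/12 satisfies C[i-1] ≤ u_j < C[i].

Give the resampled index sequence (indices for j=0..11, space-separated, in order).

C = [9/64, 11/64, 9/32, 27/64, 17/32, 9/16, 19/32, 47/64, 49/64, 27/32, 61/64, 1]
j=0: u_0=5/144 ∈ [0, 9/64) → index 0
j=1: u_1=17/144 ∈ [0, 9/64) → index 0
j=2: u_2=29/144 ∈ [11/64, 9/32) → index 2
j=3: u_3=41/144 ∈ [9/32, 27/64) → index 3
j=4: u_4=53/144 ∈ [9/32, 27/64) → index 3
j=5: u_5=65/144 ∈ [27/64, 17/32) → index 4
j=6: u_6=77/144 ∈ [17/32, 9/16) → index 5
j=7: u_7=89/144 ∈ [19/32, 47/64) → index 7
j=8: u_8=101/144 ∈ [19/32, 47/64) → index 7
j=9: u_9=113/144 ∈ [49/64, 27/32) → index 9
j=10: u_10=125/144 ∈ [27/32, 61/64) → index 10
j=11: u_11=137/144 ∈ [27/32, 61/64) → index 10

0 0 2 3 3 4 5 7 7 9 10 10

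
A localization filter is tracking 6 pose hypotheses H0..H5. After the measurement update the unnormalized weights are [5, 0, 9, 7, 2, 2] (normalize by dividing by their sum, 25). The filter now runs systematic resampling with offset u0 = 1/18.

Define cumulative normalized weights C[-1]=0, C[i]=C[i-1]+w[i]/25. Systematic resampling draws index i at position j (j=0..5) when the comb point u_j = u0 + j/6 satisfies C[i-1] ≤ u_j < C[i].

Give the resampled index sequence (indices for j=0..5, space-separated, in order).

0 2 2 2 3 4

C = [1/5, 1/5, 14/25, 21/25, 23/25, 1]
j=0: u_0=1/18 ∈ [0, 1/5) → index 0
j=1: u_1=2/9 ∈ [1/5, 14/25) → index 2
j=2: u_2=7/18 ∈ [1/5, 14/25) → index 2
j=3: u_3=5/9 ∈ [1/5, 14/25) → index 2
j=4: u_4=13/18 ∈ [14/25, 21/25) → index 3
j=5: u_5=8/9 ∈ [21/25, 23/25) → index 4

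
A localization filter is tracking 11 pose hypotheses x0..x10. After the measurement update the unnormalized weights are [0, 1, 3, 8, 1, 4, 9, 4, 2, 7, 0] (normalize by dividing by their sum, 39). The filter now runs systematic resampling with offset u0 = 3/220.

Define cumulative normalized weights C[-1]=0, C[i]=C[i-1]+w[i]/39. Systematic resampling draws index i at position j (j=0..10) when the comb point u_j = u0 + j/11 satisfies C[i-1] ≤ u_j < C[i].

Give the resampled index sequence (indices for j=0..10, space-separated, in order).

1 3 3 3 5 6 6 6 7 9 9

C = [0, 1/39, 4/39, 4/13, 1/3, 17/39, 2/3, 10/13, 32/39, 1, 1]
j=0: u_0=3/220 ∈ [0, 1/39) → index 1
j=1: u_1=23/220 ∈ [4/39, 4/13) → index 3
j=2: u_2=43/220 ∈ [4/39, 4/13) → index 3
j=3: u_3=63/220 ∈ [4/39, 4/13) → index 3
j=4: u_4=83/220 ∈ [1/3, 17/39) → index 5
j=5: u_5=103/220 ∈ [17/39, 2/3) → index 6
j=6: u_6=123/220 ∈ [17/39, 2/3) → index 6
j=7: u_7=13/20 ∈ [17/39, 2/3) → index 6
j=8: u_8=163/220 ∈ [2/3, 10/13) → index 7
j=9: u_9=183/220 ∈ [32/39, 1) → index 9
j=10: u_10=203/220 ∈ [32/39, 1) → index 9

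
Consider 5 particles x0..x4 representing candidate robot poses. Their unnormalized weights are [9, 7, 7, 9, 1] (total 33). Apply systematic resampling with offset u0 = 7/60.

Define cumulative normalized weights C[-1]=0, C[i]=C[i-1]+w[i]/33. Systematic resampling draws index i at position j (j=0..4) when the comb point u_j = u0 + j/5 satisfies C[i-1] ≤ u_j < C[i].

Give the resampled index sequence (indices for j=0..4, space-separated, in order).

C = [3/11, 16/33, 23/33, 32/33, 1]
j=0: u_0=7/60 ∈ [0, 3/11) → index 0
j=1: u_1=19/60 ∈ [3/11, 16/33) → index 1
j=2: u_2=31/60 ∈ [16/33, 23/33) → index 2
j=3: u_3=43/60 ∈ [23/33, 32/33) → index 3
j=4: u_4=11/12 ∈ [23/33, 32/33) → index 3

0 1 2 3 3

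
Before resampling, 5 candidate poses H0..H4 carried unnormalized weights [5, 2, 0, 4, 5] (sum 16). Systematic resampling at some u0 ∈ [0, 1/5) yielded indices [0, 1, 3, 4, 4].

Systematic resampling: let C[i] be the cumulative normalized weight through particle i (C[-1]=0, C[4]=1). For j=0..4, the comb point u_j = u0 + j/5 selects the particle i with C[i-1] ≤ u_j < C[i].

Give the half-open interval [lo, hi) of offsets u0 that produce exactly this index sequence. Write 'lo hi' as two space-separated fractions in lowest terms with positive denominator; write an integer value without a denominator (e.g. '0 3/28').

C = [5/16, 7/16, 7/16, 11/16, 1]
j=0 picked index 0: u0 ∈ [0, 5/16)
j=1 picked index 1: u0 ∈ [9/80, 19/80)
j=2 picked index 3: u0 ∈ [3/80, 23/80)
j=3 picked index 4: u0 ∈ [7/80, 2/5)
j=4 picked index 4: u0 ∈ [-9/80, 1/5)
intersection: [9/80, 1/5)

9/80 1/5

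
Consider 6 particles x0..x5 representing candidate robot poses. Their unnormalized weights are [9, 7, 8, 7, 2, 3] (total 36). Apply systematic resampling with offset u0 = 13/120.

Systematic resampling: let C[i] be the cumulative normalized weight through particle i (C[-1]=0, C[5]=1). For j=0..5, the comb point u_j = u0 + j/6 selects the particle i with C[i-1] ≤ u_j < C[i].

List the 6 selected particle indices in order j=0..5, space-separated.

0 1 1 2 3 5

C = [1/4, 4/9, 2/3, 31/36, 11/12, 1]
j=0: u_0=13/120 ∈ [0, 1/4) → index 0
j=1: u_1=11/40 ∈ [1/4, 4/9) → index 1
j=2: u_2=53/120 ∈ [1/4, 4/9) → index 1
j=3: u_3=73/120 ∈ [4/9, 2/3) → index 2
j=4: u_4=31/40 ∈ [2/3, 31/36) → index 3
j=5: u_5=113/120 ∈ [11/12, 1) → index 5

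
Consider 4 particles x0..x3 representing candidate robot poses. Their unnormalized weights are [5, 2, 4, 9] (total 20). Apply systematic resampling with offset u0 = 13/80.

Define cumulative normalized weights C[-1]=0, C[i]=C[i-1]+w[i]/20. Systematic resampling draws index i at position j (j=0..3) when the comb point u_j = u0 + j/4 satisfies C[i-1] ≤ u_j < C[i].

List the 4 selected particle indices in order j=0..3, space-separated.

0 2 3 3

C = [1/4, 7/20, 11/20, 1]
j=0: u_0=13/80 ∈ [0, 1/4) → index 0
j=1: u_1=33/80 ∈ [7/20, 11/20) → index 2
j=2: u_2=53/80 ∈ [11/20, 1) → index 3
j=3: u_3=73/80 ∈ [11/20, 1) → index 3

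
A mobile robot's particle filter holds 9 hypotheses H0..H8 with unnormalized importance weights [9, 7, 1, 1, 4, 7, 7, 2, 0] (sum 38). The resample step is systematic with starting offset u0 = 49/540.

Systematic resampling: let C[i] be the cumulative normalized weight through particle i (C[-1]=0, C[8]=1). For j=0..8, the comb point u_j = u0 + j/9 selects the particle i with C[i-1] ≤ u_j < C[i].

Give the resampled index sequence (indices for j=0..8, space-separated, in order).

C = [9/38, 8/19, 17/38, 9/19, 11/19, 29/38, 18/19, 1, 1]
j=0: u_0=49/540 ∈ [0, 9/38) → index 0
j=1: u_1=109/540 ∈ [0, 9/38) → index 0
j=2: u_2=169/540 ∈ [9/38, 8/19) → index 1
j=3: u_3=229/540 ∈ [8/19, 17/38) → index 2
j=4: u_4=289/540 ∈ [9/19, 11/19) → index 4
j=5: u_5=349/540 ∈ [11/19, 29/38) → index 5
j=6: u_6=409/540 ∈ [11/19, 29/38) → index 5
j=7: u_7=469/540 ∈ [29/38, 18/19) → index 6
j=8: u_8=529/540 ∈ [18/19, 1) → index 7

0 0 1 2 4 5 5 6 7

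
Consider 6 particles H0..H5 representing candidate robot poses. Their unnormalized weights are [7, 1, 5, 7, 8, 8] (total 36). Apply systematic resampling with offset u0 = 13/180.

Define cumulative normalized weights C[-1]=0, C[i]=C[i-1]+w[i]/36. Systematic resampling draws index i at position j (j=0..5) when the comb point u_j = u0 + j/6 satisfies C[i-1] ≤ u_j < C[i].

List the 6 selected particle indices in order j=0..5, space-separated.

C = [7/36, 2/9, 13/36, 5/9, 7/9, 1]
j=0: u_0=13/180 ∈ [0, 7/36) → index 0
j=1: u_1=43/180 ∈ [2/9, 13/36) → index 2
j=2: u_2=73/180 ∈ [13/36, 5/9) → index 3
j=3: u_3=103/180 ∈ [5/9, 7/9) → index 4
j=4: u_4=133/180 ∈ [5/9, 7/9) → index 4
j=5: u_5=163/180 ∈ [7/9, 1) → index 5

0 2 3 4 4 5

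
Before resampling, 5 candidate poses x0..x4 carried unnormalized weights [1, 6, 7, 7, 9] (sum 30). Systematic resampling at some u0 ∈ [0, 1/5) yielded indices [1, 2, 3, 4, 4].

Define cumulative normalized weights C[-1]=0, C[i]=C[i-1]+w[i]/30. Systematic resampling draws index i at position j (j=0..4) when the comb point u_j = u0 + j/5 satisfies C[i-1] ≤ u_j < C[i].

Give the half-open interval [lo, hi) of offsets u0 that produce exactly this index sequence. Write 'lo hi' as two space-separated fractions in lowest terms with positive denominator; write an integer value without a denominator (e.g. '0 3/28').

1/10 1/5

C = [1/30, 7/30, 7/15, 7/10, 1]
j=0 picked index 1: u0 ∈ [1/30, 7/30)
j=1 picked index 2: u0 ∈ [1/30, 4/15)
j=2 picked index 3: u0 ∈ [1/15, 3/10)
j=3 picked index 4: u0 ∈ [1/10, 2/5)
j=4 picked index 4: u0 ∈ [-1/10, 1/5)
intersection: [1/10, 1/5)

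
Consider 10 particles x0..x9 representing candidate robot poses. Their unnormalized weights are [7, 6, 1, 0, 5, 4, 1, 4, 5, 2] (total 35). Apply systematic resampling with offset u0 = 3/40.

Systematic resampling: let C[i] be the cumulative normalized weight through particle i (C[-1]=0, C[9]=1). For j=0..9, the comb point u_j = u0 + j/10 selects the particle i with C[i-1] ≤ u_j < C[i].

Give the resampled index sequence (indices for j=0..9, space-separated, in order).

0 0 1 2 4 5 6 7 8 9

C = [1/5, 13/35, 2/5, 2/5, 19/35, 23/35, 24/35, 4/5, 33/35, 1]
j=0: u_0=3/40 ∈ [0, 1/5) → index 0
j=1: u_1=7/40 ∈ [0, 1/5) → index 0
j=2: u_2=11/40 ∈ [1/5, 13/35) → index 1
j=3: u_3=3/8 ∈ [13/35, 2/5) → index 2
j=4: u_4=19/40 ∈ [2/5, 19/35) → index 4
j=5: u_5=23/40 ∈ [19/35, 23/35) → index 5
j=6: u_6=27/40 ∈ [23/35, 24/35) → index 6
j=7: u_7=31/40 ∈ [24/35, 4/5) → index 7
j=8: u_8=7/8 ∈ [4/5, 33/35) → index 8
j=9: u_9=39/40 ∈ [33/35, 1) → index 9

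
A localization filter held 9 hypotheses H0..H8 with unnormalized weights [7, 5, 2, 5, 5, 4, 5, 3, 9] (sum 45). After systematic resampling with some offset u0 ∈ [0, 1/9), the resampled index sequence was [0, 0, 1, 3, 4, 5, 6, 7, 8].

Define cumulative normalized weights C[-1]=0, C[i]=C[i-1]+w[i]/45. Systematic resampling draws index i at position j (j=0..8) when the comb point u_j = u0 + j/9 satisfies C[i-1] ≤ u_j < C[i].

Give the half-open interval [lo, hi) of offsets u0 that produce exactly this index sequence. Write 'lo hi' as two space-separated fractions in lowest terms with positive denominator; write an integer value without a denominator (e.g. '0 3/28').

0 1/45

C = [7/45, 4/15, 14/45, 19/45, 8/15, 28/45, 11/15, 4/5, 1]
j=0 picked index 0: u0 ∈ [0, 7/45)
j=1 picked index 0: u0 ∈ [-1/9, 2/45)
j=2 picked index 1: u0 ∈ [-1/15, 2/45)
j=3 picked index 3: u0 ∈ [-1/45, 4/45)
j=4 picked index 4: u0 ∈ [-1/45, 4/45)
j=5 picked index 5: u0 ∈ [-1/45, 1/15)
j=6 picked index 6: u0 ∈ [-2/45, 1/15)
j=7 picked index 7: u0 ∈ [-2/45, 1/45)
j=8 picked index 8: u0 ∈ [-4/45, 1/9)
intersection: [0, 1/45)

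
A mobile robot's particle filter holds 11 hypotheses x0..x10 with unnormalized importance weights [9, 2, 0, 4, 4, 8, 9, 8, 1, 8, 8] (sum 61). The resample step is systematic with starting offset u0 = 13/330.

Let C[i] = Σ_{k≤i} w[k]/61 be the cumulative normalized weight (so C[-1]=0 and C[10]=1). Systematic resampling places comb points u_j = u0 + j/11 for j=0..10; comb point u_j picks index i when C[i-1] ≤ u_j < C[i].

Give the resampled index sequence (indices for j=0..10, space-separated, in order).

C = [9/61, 11/61, 11/61, 15/61, 19/61, 27/61, 36/61, 44/61, 45/61, 53/61, 1]
j=0: u_0=13/330 ∈ [0, 9/61) → index 0
j=1: u_1=43/330 ∈ [0, 9/61) → index 0
j=2: u_2=73/330 ∈ [11/61, 15/61) → index 3
j=3: u_3=103/330 ∈ [19/61, 27/61) → index 5
j=4: u_4=133/330 ∈ [19/61, 27/61) → index 5
j=5: u_5=163/330 ∈ [27/61, 36/61) → index 6
j=6: u_6=193/330 ∈ [27/61, 36/61) → index 6
j=7: u_7=223/330 ∈ [36/61, 44/61) → index 7
j=8: u_8=23/30 ∈ [45/61, 53/61) → index 9
j=9: u_9=283/330 ∈ [45/61, 53/61) → index 9
j=10: u_10=313/330 ∈ [53/61, 1) → index 10

0 0 3 5 5 6 6 7 9 9 10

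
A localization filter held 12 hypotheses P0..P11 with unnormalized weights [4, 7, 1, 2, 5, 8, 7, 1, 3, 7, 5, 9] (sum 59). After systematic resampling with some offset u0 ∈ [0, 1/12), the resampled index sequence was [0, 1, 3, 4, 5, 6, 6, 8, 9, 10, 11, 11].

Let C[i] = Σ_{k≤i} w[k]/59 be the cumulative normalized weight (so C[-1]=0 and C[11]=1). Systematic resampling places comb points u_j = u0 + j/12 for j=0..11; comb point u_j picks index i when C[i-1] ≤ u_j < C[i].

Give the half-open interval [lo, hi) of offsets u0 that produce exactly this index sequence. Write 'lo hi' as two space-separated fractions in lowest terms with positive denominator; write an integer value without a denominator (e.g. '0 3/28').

C = [4/59, 11/59, 12/59, 14/59, 19/59, 27/59, 34/59, 35/59, 38/59, 45/59, 50/59, 1]
j=0 picked index 0: u0 ∈ [0, 4/59)
j=1 picked index 1: u0 ∈ [-11/708, 73/708)
j=2 picked index 3: u0 ∈ [13/354, 25/354)
j=3 picked index 4: u0 ∈ [-3/236, 17/236)
j=4 picked index 5: u0 ∈ [-2/177, 22/177)
j=5 picked index 6: u0 ∈ [29/708, 113/708)
j=6 picked index 6: u0 ∈ [-5/118, 9/118)
j=7 picked index 8: u0 ∈ [7/708, 43/708)
j=8 picked index 9: u0 ∈ [-4/177, 17/177)
j=9 picked index 10: u0 ∈ [3/236, 23/236)
j=10 picked index 11: u0 ∈ [5/354, 1/6)
j=11 picked index 11: u0 ∈ [-49/708, 1/12)
intersection: [29/708, 43/708)

29/708 43/708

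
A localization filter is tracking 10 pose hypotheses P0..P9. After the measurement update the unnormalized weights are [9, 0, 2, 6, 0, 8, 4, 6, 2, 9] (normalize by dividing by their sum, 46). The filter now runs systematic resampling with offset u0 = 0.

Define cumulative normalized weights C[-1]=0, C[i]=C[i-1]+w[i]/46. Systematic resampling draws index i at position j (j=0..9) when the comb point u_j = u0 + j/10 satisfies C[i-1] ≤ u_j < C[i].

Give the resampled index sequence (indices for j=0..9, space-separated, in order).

C = [9/46, 9/46, 11/46, 17/46, 17/46, 25/46, 29/46, 35/46, 37/46, 1]
j=0: u_0=0 ∈ [0, 9/46) → index 0
j=1: u_1=1/10 ∈ [0, 9/46) → index 0
j=2: u_2=1/5 ∈ [9/46, 11/46) → index 2
j=3: u_3=3/10 ∈ [11/46, 17/46) → index 3
j=4: u_4=2/5 ∈ [17/46, 25/46) → index 5
j=5: u_5=1/2 ∈ [17/46, 25/46) → index 5
j=6: u_6=3/5 ∈ [25/46, 29/46) → index 6
j=7: u_7=7/10 ∈ [29/46, 35/46) → index 7
j=8: u_8=4/5 ∈ [35/46, 37/46) → index 8
j=9: u_9=9/10 ∈ [37/46, 1) → index 9

0 0 2 3 5 5 6 7 8 9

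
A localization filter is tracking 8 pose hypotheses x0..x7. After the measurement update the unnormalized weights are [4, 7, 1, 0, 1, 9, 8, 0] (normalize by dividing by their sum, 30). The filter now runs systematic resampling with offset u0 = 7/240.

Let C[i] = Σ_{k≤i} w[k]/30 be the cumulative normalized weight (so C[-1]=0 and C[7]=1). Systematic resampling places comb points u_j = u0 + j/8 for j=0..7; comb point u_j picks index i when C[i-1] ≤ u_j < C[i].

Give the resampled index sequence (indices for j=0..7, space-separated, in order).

C = [2/15, 11/30, 2/5, 2/5, 13/30, 11/15, 1, 1]
j=0: u_0=7/240 ∈ [0, 2/15) → index 0
j=1: u_1=37/240 ∈ [2/15, 11/30) → index 1
j=2: u_2=67/240 ∈ [2/15, 11/30) → index 1
j=3: u_3=97/240 ∈ [2/5, 13/30) → index 4
j=4: u_4=127/240 ∈ [13/30, 11/15) → index 5
j=5: u_5=157/240 ∈ [13/30, 11/15) → index 5
j=6: u_6=187/240 ∈ [11/15, 1) → index 6
j=7: u_7=217/240 ∈ [11/15, 1) → index 6

0 1 1 4 5 5 6 6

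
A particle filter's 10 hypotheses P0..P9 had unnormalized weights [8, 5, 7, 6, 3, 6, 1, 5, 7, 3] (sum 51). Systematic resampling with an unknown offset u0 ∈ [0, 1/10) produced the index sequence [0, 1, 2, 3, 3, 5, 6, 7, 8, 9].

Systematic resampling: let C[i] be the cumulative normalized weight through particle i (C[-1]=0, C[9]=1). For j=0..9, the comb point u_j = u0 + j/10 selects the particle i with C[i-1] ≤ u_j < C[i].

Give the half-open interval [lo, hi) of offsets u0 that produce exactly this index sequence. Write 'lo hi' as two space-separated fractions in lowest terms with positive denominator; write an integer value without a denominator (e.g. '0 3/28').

C = [8/51, 13/51, 20/51, 26/51, 29/51, 35/51, 12/17, 41/51, 16/17, 1]
j=0 picked index 0: u0 ∈ [0, 8/51)
j=1 picked index 1: u0 ∈ [29/510, 79/510)
j=2 picked index 2: u0 ∈ [14/255, 49/255)
j=3 picked index 3: u0 ∈ [47/510, 107/510)
j=4 picked index 3: u0 ∈ [-2/255, 28/255)
j=5 picked index 5: u0 ∈ [7/102, 19/102)
j=6 picked index 6: u0 ∈ [22/255, 9/85)
j=7 picked index 7: u0 ∈ [1/170, 53/510)
j=8 picked index 8: u0 ∈ [1/255, 12/85)
j=9 picked index 9: u0 ∈ [7/170, 1/10)
intersection: [47/510, 1/10)

47/510 1/10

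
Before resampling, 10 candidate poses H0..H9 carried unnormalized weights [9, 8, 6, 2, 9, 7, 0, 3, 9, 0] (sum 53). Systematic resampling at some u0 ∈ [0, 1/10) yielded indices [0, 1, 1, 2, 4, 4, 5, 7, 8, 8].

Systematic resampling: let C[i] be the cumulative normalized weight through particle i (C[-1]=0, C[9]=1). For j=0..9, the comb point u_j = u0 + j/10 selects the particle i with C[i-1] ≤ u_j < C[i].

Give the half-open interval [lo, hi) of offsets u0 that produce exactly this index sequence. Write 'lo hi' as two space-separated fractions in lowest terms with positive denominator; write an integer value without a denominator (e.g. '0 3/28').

39/530 1/10

C = [9/53, 17/53, 23/53, 25/53, 34/53, 41/53, 41/53, 44/53, 1, 1]
j=0 picked index 0: u0 ∈ [0, 9/53)
j=1 picked index 1: u0 ∈ [37/530, 117/530)
j=2 picked index 1: u0 ∈ [-8/265, 32/265)
j=3 picked index 2: u0 ∈ [11/530, 71/530)
j=4 picked index 4: u0 ∈ [19/265, 64/265)
j=5 picked index 4: u0 ∈ [-3/106, 15/106)
j=6 picked index 5: u0 ∈ [11/265, 46/265)
j=7 picked index 7: u0 ∈ [39/530, 69/530)
j=8 picked index 8: u0 ∈ [8/265, 1/5)
j=9 picked index 8: u0 ∈ [-37/530, 1/10)
intersection: [39/530, 1/10)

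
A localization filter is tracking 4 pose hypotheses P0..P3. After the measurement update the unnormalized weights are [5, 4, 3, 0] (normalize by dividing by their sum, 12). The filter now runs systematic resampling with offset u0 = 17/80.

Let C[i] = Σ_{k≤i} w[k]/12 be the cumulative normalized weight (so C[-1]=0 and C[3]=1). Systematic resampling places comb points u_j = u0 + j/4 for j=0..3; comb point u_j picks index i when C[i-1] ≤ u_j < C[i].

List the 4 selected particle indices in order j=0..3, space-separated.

0 1 1 2

C = [5/12, 3/4, 1, 1]
j=0: u_0=17/80 ∈ [0, 5/12) → index 0
j=1: u_1=37/80 ∈ [5/12, 3/4) → index 1
j=2: u_2=57/80 ∈ [5/12, 3/4) → index 1
j=3: u_3=77/80 ∈ [3/4, 1) → index 2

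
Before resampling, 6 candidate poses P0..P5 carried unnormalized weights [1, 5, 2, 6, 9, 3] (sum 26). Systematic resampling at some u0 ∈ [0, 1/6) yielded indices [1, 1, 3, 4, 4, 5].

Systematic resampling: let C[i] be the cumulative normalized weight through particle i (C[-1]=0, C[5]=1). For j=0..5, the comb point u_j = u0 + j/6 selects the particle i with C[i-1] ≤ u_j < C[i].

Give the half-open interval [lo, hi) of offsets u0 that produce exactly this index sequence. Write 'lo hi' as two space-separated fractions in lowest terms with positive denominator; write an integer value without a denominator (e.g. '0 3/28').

2/39 5/78

C = [1/26, 3/13, 4/13, 7/13, 23/26, 1]
j=0 picked index 1: u0 ∈ [1/26, 3/13)
j=1 picked index 1: u0 ∈ [-5/39, 5/78)
j=2 picked index 3: u0 ∈ [-1/39, 8/39)
j=3 picked index 4: u0 ∈ [1/26, 5/13)
j=4 picked index 4: u0 ∈ [-5/39, 17/78)
j=5 picked index 5: u0 ∈ [2/39, 1/6)
intersection: [2/39, 5/78)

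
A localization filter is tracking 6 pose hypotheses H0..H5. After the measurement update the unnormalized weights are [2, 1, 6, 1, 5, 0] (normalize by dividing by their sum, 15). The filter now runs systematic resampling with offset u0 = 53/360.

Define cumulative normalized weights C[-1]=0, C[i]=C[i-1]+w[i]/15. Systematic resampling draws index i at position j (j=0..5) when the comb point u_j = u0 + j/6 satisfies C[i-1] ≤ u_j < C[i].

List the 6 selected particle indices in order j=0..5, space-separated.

C = [2/15, 1/5, 3/5, 2/3, 1, 1]
j=0: u_0=53/360 ∈ [2/15, 1/5) → index 1
j=1: u_1=113/360 ∈ [1/5, 3/5) → index 2
j=2: u_2=173/360 ∈ [1/5, 3/5) → index 2
j=3: u_3=233/360 ∈ [3/5, 2/3) → index 3
j=4: u_4=293/360 ∈ [2/3, 1) → index 4
j=5: u_5=353/360 ∈ [2/3, 1) → index 4

1 2 2 3 4 4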